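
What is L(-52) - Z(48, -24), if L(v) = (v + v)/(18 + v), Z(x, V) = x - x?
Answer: 52/17 ≈ 3.0588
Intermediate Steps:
Z(x, V) = 0
L(v) = 2*v/(18 + v) (L(v) = (2*v)/(18 + v) = 2*v/(18 + v))
L(-52) - Z(48, -24) = 2*(-52)/(18 - 52) - 1*0 = 2*(-52)/(-34) + 0 = 2*(-52)*(-1/34) + 0 = 52/17 + 0 = 52/17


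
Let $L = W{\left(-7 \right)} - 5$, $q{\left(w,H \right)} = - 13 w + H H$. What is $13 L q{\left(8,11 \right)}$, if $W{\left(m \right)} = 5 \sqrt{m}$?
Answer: $-1105 + 1105 i \sqrt{7} \approx -1105.0 + 2923.6 i$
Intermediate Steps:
$q{\left(w,H \right)} = H^{2} - 13 w$ ($q{\left(w,H \right)} = - 13 w + H^{2} = H^{2} - 13 w$)
$L = -5 + 5 i \sqrt{7}$ ($L = 5 \sqrt{-7} - 5 = 5 i \sqrt{7} - 5 = -5 + 5 i \sqrt{7} \approx -5.0 + 13.229 i$)
$13 L q{\left(8,11 \right)} = 13 \left(-5 + 5 i \sqrt{7}\right) \left(11^{2} - 104\right) = \left(-65 + 65 i \sqrt{7}\right) \left(121 - 104\right) = \left(-65 + 65 i \sqrt{7}\right) 17 = -1105 + 1105 i \sqrt{7}$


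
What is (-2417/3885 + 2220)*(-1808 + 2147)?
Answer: 974317979/1295 ≈ 7.5237e+5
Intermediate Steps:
(-2417/3885 + 2220)*(-1808 + 2147) = (-2417*1/3885 + 2220)*339 = (-2417/3885 + 2220)*339 = (8622283/3885)*339 = 974317979/1295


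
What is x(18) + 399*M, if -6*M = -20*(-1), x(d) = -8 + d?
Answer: -1320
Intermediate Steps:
M = -10/3 (M = -(-10)*(-1)/3 = -1/6*20 = -10/3 ≈ -3.3333)
x(18) + 399*M = (-8 + 18) + 399*(-10/3) = 10 - 1330 = -1320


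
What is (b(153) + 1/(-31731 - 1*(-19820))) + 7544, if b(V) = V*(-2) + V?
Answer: 88034200/11911 ≈ 7391.0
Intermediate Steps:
b(V) = -V (b(V) = -2*V + V = -V)
(b(153) + 1/(-31731 - 1*(-19820))) + 7544 = (-1*153 + 1/(-31731 - 1*(-19820))) + 7544 = (-153 + 1/(-31731 + 19820)) + 7544 = (-153 + 1/(-11911)) + 7544 = (-153 - 1/11911) + 7544 = -1822384/11911 + 7544 = 88034200/11911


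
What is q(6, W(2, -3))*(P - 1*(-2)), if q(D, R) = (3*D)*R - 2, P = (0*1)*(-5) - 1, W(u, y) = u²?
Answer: 70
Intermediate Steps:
P = -1 (P = 0*(-5) - 1 = 0 - 1 = -1)
q(D, R) = -2 + 3*D*R (q(D, R) = 3*D*R - 2 = -2 + 3*D*R)
q(6, W(2, -3))*(P - 1*(-2)) = (-2 + 3*6*2²)*(-1 - 1*(-2)) = (-2 + 3*6*4)*(-1 + 2) = (-2 + 72)*1 = 70*1 = 70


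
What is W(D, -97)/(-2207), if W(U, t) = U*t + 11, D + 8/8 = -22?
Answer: -2242/2207 ≈ -1.0159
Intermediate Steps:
D = -23 (D = -1 - 22 = -23)
W(U, t) = 11 + U*t
W(D, -97)/(-2207) = (11 - 23*(-97))/(-2207) = (11 + 2231)*(-1/2207) = 2242*(-1/2207) = -2242/2207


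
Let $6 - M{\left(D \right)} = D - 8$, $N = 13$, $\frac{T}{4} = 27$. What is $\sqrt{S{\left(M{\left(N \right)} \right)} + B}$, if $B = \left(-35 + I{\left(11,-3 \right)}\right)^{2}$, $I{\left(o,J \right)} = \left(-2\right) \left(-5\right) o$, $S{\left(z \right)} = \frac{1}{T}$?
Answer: $\frac{\sqrt{1822503}}{18} \approx 75.0$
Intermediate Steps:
$T = 108$ ($T = 4 \cdot 27 = 108$)
$M{\left(D \right)} = 14 - D$ ($M{\left(D \right)} = 6 - \left(D - 8\right) = 6 - \left(-8 + D\right) = 14 - D$)
$S{\left(z \right)} = \frac{1}{108}$
$I{\left(o,J \right)} = 10 o$
$B = 5625$ ($B = \left(-35 + 10 \cdot 11\right)^{2} = \left(-35 + 110\right)^{2} = 75^{2} = 5625$)
$\sqrt{S{\left(M{\left(N \right)} \right)} + B} = \sqrt{\frac{1}{108} + 5625} = \sqrt{\frac{607501}{108}} = \frac{\sqrt{1822503}}{18}$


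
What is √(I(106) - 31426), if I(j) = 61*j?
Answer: 8*I*√390 ≈ 157.99*I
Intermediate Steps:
√(I(106) - 31426) = √(61*106 - 31426) = √(6466 - 31426) = √(-24960) = 8*I*√390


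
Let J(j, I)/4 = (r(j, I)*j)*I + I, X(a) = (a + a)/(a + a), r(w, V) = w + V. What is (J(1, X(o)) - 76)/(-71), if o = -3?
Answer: 64/71 ≈ 0.90141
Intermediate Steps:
r(w, V) = V + w
X(a) = 1 (X(a) = (2*a)/((2*a)) = (2*a)*(1/(2*a)) = 1)
J(j, I) = 4*I + 4*I*j*(I + j) (J(j, I) = 4*(((I + j)*j)*I + I) = 4*((j*(I + j))*I + I) = 4*(I*j*(I + j) + I) = 4*(I + I*j*(I + j)) = 4*I + 4*I*j*(I + j))
(J(1, X(o)) - 76)/(-71) = (4*1*(1 + 1*(1 + 1)) - 76)/(-71) = -(4*1*(1 + 1*2) - 76)/71 = -(4*1*(1 + 2) - 76)/71 = -(4*1*3 - 76)/71 = -(12 - 76)/71 = -1/71*(-64) = 64/71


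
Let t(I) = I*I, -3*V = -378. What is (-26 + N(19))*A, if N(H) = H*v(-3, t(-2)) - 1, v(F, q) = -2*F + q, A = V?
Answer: 20538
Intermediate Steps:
V = 126 (V = -⅓*(-378) = 126)
t(I) = I²
A = 126
v(F, q) = q - 2*F
N(H) = -1 + 10*H (N(H) = H*((-2)² - 2*(-3)) - 1 = H*(4 + 6) - 1 = H*10 - 1 = 10*H - 1 = -1 + 10*H)
(-26 + N(19))*A = (-26 + (-1 + 10*19))*126 = (-26 + (-1 + 190))*126 = (-26 + 189)*126 = 163*126 = 20538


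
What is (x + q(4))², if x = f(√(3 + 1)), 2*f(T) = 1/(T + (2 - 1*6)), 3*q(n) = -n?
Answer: 361/144 ≈ 2.5069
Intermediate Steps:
q(n) = -n/3 (q(n) = (-n)/3 = -n/3)
f(T) = 1/(2*(-4 + T)) (f(T) = 1/(2*(T + (2 - 1*6))) = 1/(2*(T + (2 - 6))) = 1/(2*(T - 4)) = 1/(2*(-4 + T)))
x = -¼ (x = 1/(2*(-4 + √(3 + 1))) = 1/(2*(-4 + √4)) = 1/(2*(-4 + 2)) = (½)/(-2) = (½)*(-½) = -¼ ≈ -0.25000)
(x + q(4))² = (-¼ - ⅓*4)² = (-¼ - 4/3)² = (-19/12)² = 361/144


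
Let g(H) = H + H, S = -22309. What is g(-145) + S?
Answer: -22599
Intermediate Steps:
g(H) = 2*H
g(-145) + S = 2*(-145) - 22309 = -290 - 22309 = -22599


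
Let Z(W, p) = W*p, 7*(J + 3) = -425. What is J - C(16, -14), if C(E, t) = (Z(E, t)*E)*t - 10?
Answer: -351608/7 ≈ -50230.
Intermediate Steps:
J = -446/7 (J = -3 + (⅐)*(-425) = -3 - 425/7 = -446/7 ≈ -63.714)
C(E, t) = -10 + E²*t² (C(E, t) = ((E*t)*E)*t - 10 = (t*E²)*t - 10 = E²*t² - 10 = -10 + E²*t²)
J - C(16, -14) = -446/7 - (-10 + 16²*(-14)²) = -446/7 - (-10 + 256*196) = -446/7 - (-10 + 50176) = -446/7 - 1*50166 = -446/7 - 50166 = -351608/7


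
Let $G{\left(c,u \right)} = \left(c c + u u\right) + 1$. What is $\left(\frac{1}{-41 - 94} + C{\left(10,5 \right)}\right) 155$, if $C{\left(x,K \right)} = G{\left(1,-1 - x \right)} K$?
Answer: $\frac{2573744}{27} \approx 95324.0$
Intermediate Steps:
$G{\left(c,u \right)} = 1 + c^{2} + u^{2}$ ($G{\left(c,u \right)} = \left(c^{2} + u^{2}\right) + 1 = 1 + c^{2} + u^{2}$)
$C{\left(x,K \right)} = K \left(2 + \left(-1 - x\right)^{2}\right)$ ($C{\left(x,K \right)} = \left(1 + 1^{2} + \left(-1 - x\right)^{2}\right) K = \left(1 + 1 + \left(-1 - x\right)^{2}\right) K = \left(2 + \left(-1 - x\right)^{2}\right) K = K \left(2 + \left(-1 - x\right)^{2}\right)$)
$\left(\frac{1}{-41 - 94} + C{\left(10,5 \right)}\right) 155 = \left(\frac{1}{-41 - 94} + 5 \left(2 + \left(1 + 10\right)^{2}\right)\right) 155 = \left(\frac{1}{-135} + 5 \left(2 + 11^{2}\right)\right) 155 = \left(- \frac{1}{135} + 5 \left(2 + 121\right)\right) 155 = \left(- \frac{1}{135} + 5 \cdot 123\right) 155 = \left(- \frac{1}{135} + 615\right) 155 = \frac{83024}{135} \cdot 155 = \frac{2573744}{27}$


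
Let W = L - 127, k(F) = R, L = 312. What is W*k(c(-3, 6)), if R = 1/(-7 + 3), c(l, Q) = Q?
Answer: -185/4 ≈ -46.250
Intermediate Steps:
R = -¼ (R = 1/(-4) = -¼ ≈ -0.25000)
k(F) = -¼
W = 185 (W = 312 - 127 = 185)
W*k(c(-3, 6)) = 185*(-¼) = -185/4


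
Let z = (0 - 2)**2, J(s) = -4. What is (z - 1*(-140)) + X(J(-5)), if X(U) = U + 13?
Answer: 153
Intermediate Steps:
X(U) = 13 + U
z = 4 (z = (-2)**2 = 4)
(z - 1*(-140)) + X(J(-5)) = (4 - 1*(-140)) + (13 - 4) = (4 + 140) + 9 = 144 + 9 = 153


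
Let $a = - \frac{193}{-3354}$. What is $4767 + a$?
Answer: $\frac{15988711}{3354} \approx 4767.1$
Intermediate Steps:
$a = \frac{193}{3354}$ ($a = \left(-193\right) \left(- \frac{1}{3354}\right) = \frac{193}{3354} \approx 0.057543$)
$4767 + a = 4767 + \frac{193}{3354} = \frac{15988711}{3354}$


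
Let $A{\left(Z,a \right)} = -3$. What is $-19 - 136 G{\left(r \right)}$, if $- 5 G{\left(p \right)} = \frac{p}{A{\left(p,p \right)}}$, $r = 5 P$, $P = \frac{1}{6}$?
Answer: $- \frac{239}{9} \approx -26.556$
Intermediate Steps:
$P = \frac{1}{6} \approx 0.16667$
$r = \frac{5}{6}$ ($r = 5 \cdot \frac{1}{6} = \frac{5}{6} \approx 0.83333$)
$G{\left(p \right)} = \frac{p}{15}$ ($G{\left(p \right)} = - \frac{p \frac{1}{-3}}{5} = - \frac{p \left(- \frac{1}{3}\right)}{5} = - \frac{\left(- \frac{1}{3}\right) p}{5} = \frac{p}{15}$)
$-19 - 136 G{\left(r \right)} = -19 - 136 \cdot \frac{1}{15} \cdot \frac{5}{6} = -19 - \frac{68}{9} = - \frac{239}{9}$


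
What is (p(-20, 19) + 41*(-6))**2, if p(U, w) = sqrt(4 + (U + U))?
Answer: 60480 - 2952*I ≈ 60480.0 - 2952.0*I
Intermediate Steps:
p(U, w) = sqrt(4 + 2*U)
(p(-20, 19) + 41*(-6))**2 = (sqrt(4 + 2*(-20)) + 41*(-6))**2 = (sqrt(4 - 40) - 246)**2 = (sqrt(-36) - 246)**2 = (6*I - 246)**2 = (-246 + 6*I)**2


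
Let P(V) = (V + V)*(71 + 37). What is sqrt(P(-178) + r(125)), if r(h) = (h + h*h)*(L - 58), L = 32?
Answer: 6*I*sqrt(12443) ≈ 669.29*I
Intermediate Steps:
r(h) = -26*h - 26*h**2 (r(h) = (h + h*h)*(32 - 58) = (h + h**2)*(-26) = -26*h - 26*h**2)
P(V) = 216*V (P(V) = (2*V)*108 = 216*V)
sqrt(P(-178) + r(125)) = sqrt(216*(-178) + 26*125*(-1 - 1*125)) = sqrt(-38448 + 26*125*(-1 - 125)) = sqrt(-38448 + 26*125*(-126)) = sqrt(-38448 - 409500) = sqrt(-447948) = 6*I*sqrt(12443)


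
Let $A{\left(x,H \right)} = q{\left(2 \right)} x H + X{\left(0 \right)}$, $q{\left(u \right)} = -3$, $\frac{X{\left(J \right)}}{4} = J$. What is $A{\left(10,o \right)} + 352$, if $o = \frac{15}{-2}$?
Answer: $577$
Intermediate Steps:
$X{\left(J \right)} = 4 J$
$o = - \frac{15}{2}$ ($o = 15 \left(- \frac{1}{2}\right) = - \frac{15}{2} \approx -7.5$)
$A{\left(x,H \right)} = - 3 H x$ ($A{\left(x,H \right)} = - 3 x H + 4 \cdot 0 = - 3 H x + 0 = - 3 H x$)
$A{\left(10,o \right)} + 352 = \left(-3\right) \left(- \frac{15}{2}\right) 10 + 352 = 225 + 352 = 577$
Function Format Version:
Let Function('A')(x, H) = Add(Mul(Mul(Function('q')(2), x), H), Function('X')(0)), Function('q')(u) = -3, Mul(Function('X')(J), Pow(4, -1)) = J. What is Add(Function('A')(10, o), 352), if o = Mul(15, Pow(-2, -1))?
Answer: 577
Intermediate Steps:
Function('X')(J) = Mul(4, J)
o = Rational(-15, 2) (o = Mul(15, Rational(-1, 2)) = Rational(-15, 2) ≈ -7.5000)
Function('A')(x, H) = Mul(-3, H, x) (Function('A')(x, H) = Add(Mul(Mul(-3, x), H), Mul(4, 0)) = Add(Mul(-3, H, x), 0) = Mul(-3, H, x))
Add(Function('A')(10, o), 352) = Add(Mul(-3, Rational(-15, 2), 10), 352) = Add(225, 352) = 577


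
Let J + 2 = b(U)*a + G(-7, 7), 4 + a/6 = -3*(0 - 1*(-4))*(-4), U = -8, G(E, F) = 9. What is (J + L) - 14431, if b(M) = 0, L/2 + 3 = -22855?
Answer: -60140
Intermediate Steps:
L = -45716 (L = -6 + 2*(-22855) = -6 - 45710 = -45716)
a = 264 (a = -24 + 6*(-3*(0 - 1*(-4))*(-4)) = -24 + 6*(-3*(0 + 4)*(-4)) = -24 + 6*(-3*4*(-4)) = -24 + 6*(-12*(-4)) = -24 + 6*48 = -24 + 288 = 264)
J = 7 (J = -2 + (0*264 + 9) = -2 + (0 + 9) = -2 + 9 = 7)
(J + L) - 14431 = (7 - 45716) - 14431 = -45709 - 14431 = -60140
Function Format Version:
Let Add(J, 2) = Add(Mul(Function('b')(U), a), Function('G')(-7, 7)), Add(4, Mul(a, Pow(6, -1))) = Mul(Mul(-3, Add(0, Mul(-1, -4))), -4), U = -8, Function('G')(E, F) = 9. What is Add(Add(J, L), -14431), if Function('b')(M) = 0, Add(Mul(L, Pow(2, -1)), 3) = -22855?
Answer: -60140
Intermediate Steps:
L = -45716 (L = Add(-6, Mul(2, -22855)) = Add(-6, -45710) = -45716)
a = 264 (a = Add(-24, Mul(6, Mul(Mul(-3, Add(0, Mul(-1, -4))), -4))) = Add(-24, Mul(6, Mul(Mul(-3, Add(0, 4)), -4))) = Add(-24, Mul(6, Mul(Mul(-3, 4), -4))) = Add(-24, Mul(6, Mul(-12, -4))) = Add(-24, Mul(6, 48)) = Add(-24, 288) = 264)
J = 7 (J = Add(-2, Add(Mul(0, 264), 9)) = Add(-2, Add(0, 9)) = Add(-2, 9) = 7)
Add(Add(J, L), -14431) = Add(Add(7, -45716), -14431) = Add(-45709, -14431) = -60140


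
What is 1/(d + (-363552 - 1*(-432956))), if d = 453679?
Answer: 1/523083 ≈ 1.9117e-6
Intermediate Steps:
1/(d + (-363552 - 1*(-432956))) = 1/(453679 + (-363552 - 1*(-432956))) = 1/(453679 + (-363552 + 432956)) = 1/(453679 + 69404) = 1/523083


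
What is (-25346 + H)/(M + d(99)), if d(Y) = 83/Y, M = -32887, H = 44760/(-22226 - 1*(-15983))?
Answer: 2611617327/3387587065 ≈ 0.77094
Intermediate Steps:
H = -14920/2081 (H = 44760/(-22226 + 15983) = 44760/(-6243) = 44760*(-1/6243) = -14920/2081 ≈ -7.1696)
(-25346 + H)/(M + d(99)) = (-25346 - 14920/2081)/(-32887 + 83/99) = -52759946/(2081*(-32887 + 83*(1/99))) = -52759946/(2081*(-32887 + 83/99)) = -52759946/(2081*(-3255730/99)) = -52759946/2081*(-99/3255730) = 2611617327/3387587065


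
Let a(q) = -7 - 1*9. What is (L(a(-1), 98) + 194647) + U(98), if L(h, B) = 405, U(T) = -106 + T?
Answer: 195044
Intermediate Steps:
a(q) = -16 (a(q) = -7 - 9 = -16)
(L(a(-1), 98) + 194647) + U(98) = (405 + 194647) + (-106 + 98) = 195052 - 8 = 195044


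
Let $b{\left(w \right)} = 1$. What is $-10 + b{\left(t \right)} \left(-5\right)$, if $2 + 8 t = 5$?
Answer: $-15$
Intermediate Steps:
$t = \frac{3}{8}$ ($t = - \frac{1}{4} + \frac{1}{8} \cdot 5 = - \frac{1}{4} + \frac{5}{8} = \frac{3}{8} \approx 0.375$)
$-10 + b{\left(t \right)} \left(-5\right) = -10 + 1 \left(-5\right) = -10 - 5 = -15$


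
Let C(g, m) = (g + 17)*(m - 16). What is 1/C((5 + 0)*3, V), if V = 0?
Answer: -1/512 ≈ -0.0019531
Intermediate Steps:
C(g, m) = (-16 + m)*(17 + g) (C(g, m) = (17 + g)*(-16 + m) = (-16 + m)*(17 + g))
1/C((5 + 0)*3, V) = 1/(-272 - 16*(5 + 0)*3 + 17*0 + ((5 + 0)*3)*0) = 1/(-272 - 80*3 + 0 + (5*3)*0) = 1/(-272 - 16*15 + 0 + 15*0) = 1/(-272 - 240 + 0 + 0) = 1/(-512) = -1/512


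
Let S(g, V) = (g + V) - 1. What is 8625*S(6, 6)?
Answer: 94875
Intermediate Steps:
S(g, V) = -1 + V + g (S(g, V) = (V + g) - 1 = -1 + V + g)
8625*S(6, 6) = 8625*(-1 + 6 + 6) = 8625*11 = 94875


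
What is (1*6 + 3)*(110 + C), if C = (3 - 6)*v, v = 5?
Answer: 855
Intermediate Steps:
C = -15 (C = (3 - 6)*5 = -3*5 = -15)
(1*6 + 3)*(110 + C) = (1*6 + 3)*(110 - 15) = (6 + 3)*95 = 9*95 = 855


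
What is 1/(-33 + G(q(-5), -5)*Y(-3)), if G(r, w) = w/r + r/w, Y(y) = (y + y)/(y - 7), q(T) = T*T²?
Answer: -125/2247 ≈ -0.055630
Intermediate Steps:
q(T) = T³
Y(y) = 2*y/(-7 + y) (Y(y) = (2*y)/(-7 + y) = 2*y/(-7 + y))
G(r, w) = r/w + w/r
1/(-33 + G(q(-5), -5)*Y(-3)) = 1/(-33 + ((-5)³/(-5) - 5/((-5)³))*(2*(-3)/(-7 - 3))) = 1/(-33 + (-125*(-⅕) - 5/(-125))*(2*(-3)/(-10))) = 1/(-33 + (25 - 5*(-1/125))*(2*(-3)*(-⅒))) = 1/(-33 + (25 + 1/25)*(⅗)) = 1/(-33 + (626/25)*(⅗)) = 1/(-33 + 1878/125) = 1/(-2247/125) = -125/2247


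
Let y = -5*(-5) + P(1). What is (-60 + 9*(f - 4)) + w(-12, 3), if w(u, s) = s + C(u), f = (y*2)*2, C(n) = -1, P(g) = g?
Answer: 842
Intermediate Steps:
y = 26 (y = -5*(-5) + 1 = 25 + 1 = 26)
f = 104 (f = (26*2)*2 = 52*2 = 104)
w(u, s) = -1 + s (w(u, s) = s - 1 = -1 + s)
(-60 + 9*(f - 4)) + w(-12, 3) = (-60 + 9*(104 - 4)) + (-1 + 3) = (-60 + 9*100) + 2 = (-60 + 900) + 2 = 840 + 2 = 842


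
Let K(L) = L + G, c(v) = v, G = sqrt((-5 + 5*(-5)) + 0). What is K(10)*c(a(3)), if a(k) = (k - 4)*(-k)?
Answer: 30 + 3*I*sqrt(30) ≈ 30.0 + 16.432*I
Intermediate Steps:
a(k) = -k*(-4 + k) (a(k) = (-4 + k)*(-k) = -k*(-4 + k))
G = I*sqrt(30) (G = sqrt((-5 - 25) + 0) = sqrt(-30 + 0) = sqrt(-30) = I*sqrt(30) ≈ 5.4772*I)
K(L) = L + I*sqrt(30)
K(10)*c(a(3)) = (10 + I*sqrt(30))*(3*(4 - 1*3)) = (10 + I*sqrt(30))*(3*(4 - 3)) = (10 + I*sqrt(30))*(3*1) = (10 + I*sqrt(30))*3 = 30 + 3*I*sqrt(30)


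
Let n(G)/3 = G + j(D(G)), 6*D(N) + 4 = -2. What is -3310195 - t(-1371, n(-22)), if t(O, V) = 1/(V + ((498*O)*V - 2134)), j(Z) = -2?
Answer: -162717170192151/49156370 ≈ -3.3102e+6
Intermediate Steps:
D(N) = -1 (D(N) = -⅔ + (⅙)*(-2) = -⅔ - ⅓ = -1)
n(G) = -6 + 3*G (n(G) = 3*(G - 2) = 3*(-2 + G) = -6 + 3*G)
t(O, V) = 1/(-2134 + V + 498*O*V) (t(O, V) = 1/(V + (498*O*V - 2134)) = 1/(V + (-2134 + 498*O*V)) = 1/(-2134 + V + 498*O*V))
-3310195 - t(-1371, n(-22)) = -3310195 - 1/(-2134 + (-6 + 3*(-22)) + 498*(-1371)*(-6 + 3*(-22))) = -3310195 - 1/(-2134 + (-6 - 66) + 498*(-1371)*(-6 - 66)) = -3310195 - 1/(-2134 - 72 + 498*(-1371)*(-72)) = -3310195 - 1/(-2134 - 72 + 49158576) = -3310195 - 1/49156370 = -162717170192151/49156370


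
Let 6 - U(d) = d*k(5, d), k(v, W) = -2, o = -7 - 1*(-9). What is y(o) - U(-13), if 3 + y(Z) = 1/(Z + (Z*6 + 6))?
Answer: 341/20 ≈ 17.050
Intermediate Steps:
o = 2 (o = -7 + 9 = 2)
y(Z) = -3 + 1/(6 + 7*Z) (y(Z) = -3 + 1/(Z + (Z*6 + 6)) = -3 + 1/(Z + (6*Z + 6)) = -3 + 1/(Z + (6 + 6*Z)) = -3 + 1/(6 + 7*Z))
U(d) = 6 + 2*d (U(d) = 6 - d*(-2) = 6 - (-2)*d = 6 + 2*d)
y(o) - U(-13) = (-17 - 21*2)/(6 + 7*2) - (6 + 2*(-13)) = (-17 - 42)/(6 + 14) - (6 - 26) = -59/20 - 1*(-20) = (1/20)*(-59) + 20 = -59/20 + 20 = 341/20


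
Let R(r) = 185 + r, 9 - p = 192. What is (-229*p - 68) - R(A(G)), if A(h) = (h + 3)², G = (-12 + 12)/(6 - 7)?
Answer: 41645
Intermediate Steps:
p = -183 (p = 9 - 1*192 = 9 - 192 = -183)
G = 0 (G = 0/(-1) = 0*(-1) = 0)
A(h) = (3 + h)²
(-229*p - 68) - R(A(G)) = (-229*(-183) - 68) - (185 + (3 + 0)²) = (41907 - 68) - (185 + 3²) = 41839 - (185 + 9) = 41839 - 1*194 = 41839 - 194 = 41645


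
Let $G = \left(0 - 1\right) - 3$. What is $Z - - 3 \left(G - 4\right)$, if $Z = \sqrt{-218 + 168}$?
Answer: $-24 + 5 i \sqrt{2} \approx -24.0 + 7.0711 i$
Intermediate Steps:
$G = -4$ ($G = -1 - 3 = -4$)
$Z = 5 i \sqrt{2}$ ($Z = \sqrt{-50} = 5 i \sqrt{2} \approx 7.0711 i$)
$Z - - 3 \left(G - 4\right) = 5 i \sqrt{2} - - 3 \left(-4 - 4\right) = 5 i \sqrt{2} - \left(-3\right) \left(-8\right) = 5 i \sqrt{2} - 24 = -24 + 5 i \sqrt{2}$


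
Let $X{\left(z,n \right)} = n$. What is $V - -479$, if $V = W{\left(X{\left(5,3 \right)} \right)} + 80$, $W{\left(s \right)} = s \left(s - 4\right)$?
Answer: $556$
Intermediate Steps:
$W{\left(s \right)} = s \left(-4 + s\right)$
$V = 77$ ($V = 3 \left(-4 + 3\right) + 80 = 3 \left(-1\right) + 80 = -3 + 80 = 77$)
$V - -479 = 77 - -479 = 77 + 479 = 556$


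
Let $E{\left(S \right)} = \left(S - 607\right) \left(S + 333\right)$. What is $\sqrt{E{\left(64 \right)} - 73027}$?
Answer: $i \sqrt{288598} \approx 537.21 i$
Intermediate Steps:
$E{\left(S \right)} = \left(-607 + S\right) \left(333 + S\right)$
$\sqrt{E{\left(64 \right)} - 73027} = \sqrt{\left(-202131 + 64^{2} - 17536\right) - 73027} = \sqrt{\left(-202131 + 4096 - 17536\right) - 73027} = \sqrt{-215571 - 73027} = \sqrt{-288598} = i \sqrt{288598}$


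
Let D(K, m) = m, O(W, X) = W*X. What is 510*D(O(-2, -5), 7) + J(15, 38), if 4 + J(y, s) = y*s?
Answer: 4136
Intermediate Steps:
J(y, s) = -4 + s*y (J(y, s) = -4 + y*s = -4 + s*y)
510*D(O(-2, -5), 7) + J(15, 38) = 510*7 + (-4 + 38*15) = 3570 + (-4 + 570) = 3570 + 566 = 4136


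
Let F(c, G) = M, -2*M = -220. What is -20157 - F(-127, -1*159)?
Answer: -20267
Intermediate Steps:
M = 110 (M = -1/2*(-220) = 110)
F(c, G) = 110
-20157 - F(-127, -1*159) = -20157 - 1*110 = -20157 - 110 = -20267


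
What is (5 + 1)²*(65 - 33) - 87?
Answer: 1065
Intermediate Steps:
(5 + 1)²*(65 - 33) - 87 = 6²*32 - 87 = 36*32 - 87 = 1152 - 87 = 1065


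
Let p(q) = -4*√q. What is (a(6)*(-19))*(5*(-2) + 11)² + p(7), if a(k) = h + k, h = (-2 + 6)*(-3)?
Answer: 114 - 4*√7 ≈ 103.42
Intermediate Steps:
h = -12 (h = 4*(-3) = -12)
a(k) = -12 + k
(a(6)*(-19))*(5*(-2) + 11)² + p(7) = ((-12 + 6)*(-19))*(5*(-2) + 11)² - 4*√7 = (-6*(-19))*(-10 + 11)² - 4*√7 = 114*1² - 4*√7 = 114*1 - 4*√7 = 114 - 4*√7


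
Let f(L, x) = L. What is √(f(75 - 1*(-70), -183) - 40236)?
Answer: I*√40091 ≈ 200.23*I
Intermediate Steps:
√(f(75 - 1*(-70), -183) - 40236) = √((75 - 1*(-70)) - 40236) = √((75 + 70) - 40236) = √(145 - 40236) = √(-40091) = I*√40091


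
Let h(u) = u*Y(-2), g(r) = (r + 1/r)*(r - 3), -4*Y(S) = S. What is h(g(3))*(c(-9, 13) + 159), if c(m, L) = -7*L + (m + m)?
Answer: 0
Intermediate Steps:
c(m, L) = -7*L + 2*m
Y(S) = -S/4
g(r) = (-3 + r)*(r + 1/r) (g(r) = (r + 1/r)*(-3 + r) = (-3 + r)*(r + 1/r))
h(u) = u/2 (h(u) = u*(-1/4*(-2)) = u*(1/2) = u/2)
h(g(3))*(c(-9, 13) + 159) = ((1 + 3**2 - 3*3 - 3/3)/2)*((-7*13 + 2*(-9)) + 159) = ((1 + 9 - 9 - 3*1/3)/2)*((-91 - 18) + 159) = ((1 + 9 - 9 - 1)/2)*(-109 + 159) = ((1/2)*0)*50 = 0*50 = 0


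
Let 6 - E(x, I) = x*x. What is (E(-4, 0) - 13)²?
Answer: 529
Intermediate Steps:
E(x, I) = 6 - x² (E(x, I) = 6 - x*x = 6 - x²)
(E(-4, 0) - 13)² = ((6 - 1*(-4)²) - 13)² = ((6 - 1*16) - 13)² = ((6 - 16) - 13)² = (-10 - 13)² = (-23)² = 529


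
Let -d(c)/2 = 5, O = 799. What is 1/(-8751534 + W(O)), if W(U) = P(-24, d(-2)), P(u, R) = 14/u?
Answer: -12/105018415 ≈ -1.1427e-7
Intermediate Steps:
d(c) = -10 (d(c) = -2*5 = -10)
W(U) = -7/12 (W(U) = 14/(-24) = 14*(-1/24) = -7/12)
1/(-8751534 + W(O)) = 1/(-8751534 - 7/12) = 1/(-105018415/12) = -12/105018415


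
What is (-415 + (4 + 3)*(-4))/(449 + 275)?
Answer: -443/724 ≈ -0.61188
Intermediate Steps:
(-415 + (4 + 3)*(-4))/(449 + 275) = (-415 + 7*(-4))/724 = (-415 - 28)*(1/724) = -443*1/724 = -443/724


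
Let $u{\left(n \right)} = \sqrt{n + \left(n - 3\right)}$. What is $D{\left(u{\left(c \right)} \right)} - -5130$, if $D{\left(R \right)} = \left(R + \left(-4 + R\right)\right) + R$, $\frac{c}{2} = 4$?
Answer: $5126 + 3 \sqrt{13} \approx 5136.8$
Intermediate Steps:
$c = 8$ ($c = 2 \cdot 4 = 8$)
$u{\left(n \right)} = \sqrt{-3 + 2 n}$ ($u{\left(n \right)} = \sqrt{n + \left(n - 3\right)} = \sqrt{n + \left(-3 + n\right)} = \sqrt{-3 + 2 n}$)
$D{\left(R \right)} = -4 + 3 R$ ($D{\left(R \right)} = \left(-4 + 2 R\right) + R = -4 + 3 R$)
$D{\left(u{\left(c \right)} \right)} - -5130 = \left(-4 + 3 \sqrt{-3 + 2 \cdot 8}\right) - -5130 = \left(-4 + 3 \sqrt{-3 + 16}\right) + 5130 = \left(-4 + 3 \sqrt{13}\right) + 5130 = 5126 + 3 \sqrt{13}$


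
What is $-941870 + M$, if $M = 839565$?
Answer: $-102305$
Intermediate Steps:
$-941870 + M = -941870 + 839565 = -102305$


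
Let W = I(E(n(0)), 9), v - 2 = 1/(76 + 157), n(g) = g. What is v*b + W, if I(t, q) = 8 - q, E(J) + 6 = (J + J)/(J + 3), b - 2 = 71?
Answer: 33858/233 ≈ 145.31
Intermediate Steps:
b = 73 (b = 2 + 71 = 73)
v = 467/233 (v = 2 + 1/(76 + 157) = 2 + 1/233 = 467/233 ≈ 2.0043)
E(J) = -6 + 2*J/(3 + J) (E(J) = -6 + (J + J)/(J + 3) = -6 + (2*J)/(3 + J) = -6 + 2*J/(3 + J))
W = -1 (W = 8 - 1*9 = 8 - 9 = -1)
v*b + W = (467/233)*73 - 1 = 34091/233 - 1 = 33858/233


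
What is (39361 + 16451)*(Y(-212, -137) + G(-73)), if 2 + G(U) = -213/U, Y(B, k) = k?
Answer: -554436408/73 ≈ -7.5950e+6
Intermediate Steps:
G(U) = -2 - 213/U
(39361 + 16451)*(Y(-212, -137) + G(-73)) = (39361 + 16451)*(-137 + (-2 - 213/(-73))) = 55812*(-137 + (-2 - 213*(-1/73))) = 55812*(-137 + (-2 + 213/73)) = 55812*(-137 + 67/73) = 55812*(-9934/73) = -554436408/73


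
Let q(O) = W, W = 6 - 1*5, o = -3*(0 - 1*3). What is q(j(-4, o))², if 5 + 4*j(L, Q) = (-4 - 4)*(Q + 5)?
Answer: 1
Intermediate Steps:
o = 9 (o = -3*(0 - 3) = -3*(-3) = 9)
j(L, Q) = -45/4 - 2*Q (j(L, Q) = -5/4 + ((-4 - 4)*(Q + 5))/4 = -5/4 + (-8*(5 + Q))/4 = -5/4 + (-40 - 8*Q)/4 = -5/4 + (-10 - 2*Q) = -45/4 - 2*Q)
W = 1 (W = 6 - 5 = 1)
q(O) = 1
q(j(-4, o))² = 1² = 1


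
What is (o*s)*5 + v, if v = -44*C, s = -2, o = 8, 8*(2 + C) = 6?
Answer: -25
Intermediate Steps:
C = -5/4 (C = -2 + (1/8)*6 = -2 + 3/4 = -5/4 ≈ -1.2500)
v = 55 (v = -44*(-5/4) = 55)
(o*s)*5 + v = (8*(-2))*5 + 55 = -16*5 + 55 = -80 + 55 = -25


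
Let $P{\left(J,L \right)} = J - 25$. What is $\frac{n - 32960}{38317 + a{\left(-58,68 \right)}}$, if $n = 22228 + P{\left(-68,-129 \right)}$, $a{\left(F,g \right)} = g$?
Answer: $- \frac{2165}{7677} \approx -0.28201$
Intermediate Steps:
$P{\left(J,L \right)} = -25 + J$
$n = 22135$ ($n = 22228 - 93 = 22135$)
$\frac{n - 32960}{38317 + a{\left(-58,68 \right)}} = \frac{22135 - 32960}{38317 + 68} = - \frac{10825}{38385} = \left(-10825\right) \frac{1}{38385} = - \frac{2165}{7677}$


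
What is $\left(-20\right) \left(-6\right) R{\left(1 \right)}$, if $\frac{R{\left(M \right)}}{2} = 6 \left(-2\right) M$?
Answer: $-2880$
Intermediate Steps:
$R{\left(M \right)} = - 24 M$ ($R{\left(M \right)} = 2 \cdot 6 \left(-2\right) M = 2 \left(- 12 M\right) = - 24 M$)
$\left(-20\right) \left(-6\right) R{\left(1 \right)} = \left(-20\right) \left(-6\right) \left(\left(-24\right) 1\right) = 120 \left(-24\right) = -2880$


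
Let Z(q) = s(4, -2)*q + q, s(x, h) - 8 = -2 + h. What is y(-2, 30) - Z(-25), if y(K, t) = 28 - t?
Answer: 123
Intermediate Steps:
s(x, h) = 6 + h (s(x, h) = 8 + (-2 + h) = 6 + h)
Z(q) = 5*q (Z(q) = (6 - 2)*q + q = 4*q + q = 5*q)
y(-2, 30) - Z(-25) = (28 - 1*30) - 5*(-25) = (28 - 30) - 1*(-125) = -2 + 125 = 123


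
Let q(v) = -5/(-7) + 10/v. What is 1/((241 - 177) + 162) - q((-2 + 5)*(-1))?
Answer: 12451/4746 ≈ 2.6235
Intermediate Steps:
q(v) = 5/7 + 10/v (q(v) = -5*(-1/7) + 10/v = 5/7 + 10/v)
1/((241 - 177) + 162) - q((-2 + 5)*(-1)) = 1/((241 - 177) + 162) - (5/7 + 10/(((-2 + 5)*(-1)))) = 1/(64 + 162) - (5/7 + 10/((3*(-1)))) = 1/226 - (5/7 + 10/(-3)) = 1/226 - (5/7 + 10*(-1/3)) = 1/226 - (5/7 - 10/3) = 1/226 - 1*(-55/21) = 1/226 + 55/21 = 12451/4746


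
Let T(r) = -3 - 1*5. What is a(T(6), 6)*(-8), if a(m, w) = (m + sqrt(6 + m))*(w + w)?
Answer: 768 - 96*I*sqrt(2) ≈ 768.0 - 135.76*I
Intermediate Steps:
T(r) = -8 (T(r) = -3 - 5 = -8)
a(m, w) = 2*w*(m + sqrt(6 + m)) (a(m, w) = (m + sqrt(6 + m))*(2*w) = 2*w*(m + sqrt(6 + m)))
a(T(6), 6)*(-8) = (2*6*(-8 + sqrt(6 - 8)))*(-8) = (2*6*(-8 + sqrt(-2)))*(-8) = (2*6*(-8 + I*sqrt(2)))*(-8) = (-96 + 12*I*sqrt(2))*(-8) = 768 - 96*I*sqrt(2)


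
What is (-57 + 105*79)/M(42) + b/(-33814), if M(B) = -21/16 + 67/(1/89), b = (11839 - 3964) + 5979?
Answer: 1567732107/1612708009 ≈ 0.97211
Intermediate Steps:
b = 13854 (b = 7875 + 5979 = 13854)
M(B) = 95387/16 (M(B) = -21*1/16 + 67/(1/89) = -21/16 + 67*89 = -21/16 + 5963 = 95387/16)
(-57 + 105*79)/M(42) + b/(-33814) = (-57 + 105*79)/(95387/16) + 13854/(-33814) = (-57 + 8295)*(16/95387) + 13854*(-1/33814) = 8238*(16/95387) - 6927/16907 = 131808/95387 - 6927/16907 = 1567732107/1612708009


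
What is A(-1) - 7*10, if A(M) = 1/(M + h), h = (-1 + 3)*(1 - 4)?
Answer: -491/7 ≈ -70.143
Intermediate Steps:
h = -6 (h = 2*(-3) = -6)
A(M) = 1/(-6 + M) (A(M) = 1/(M - 6) = 1/(-6 + M))
A(-1) - 7*10 = 1/(-6 - 1) - 7*10 = 1/(-7) - 70 = -⅐ - 70 = -491/7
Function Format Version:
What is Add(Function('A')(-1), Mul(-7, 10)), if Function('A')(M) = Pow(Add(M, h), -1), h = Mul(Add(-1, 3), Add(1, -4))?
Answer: Rational(-491, 7) ≈ -70.143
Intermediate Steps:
h = -6 (h = Mul(2, -3) = -6)
Function('A')(M) = Pow(Add(-6, M), -1) (Function('A')(M) = Pow(Add(M, -6), -1) = Pow(Add(-6, M), -1))
Add(Function('A')(-1), Mul(-7, 10)) = Add(Pow(Add(-6, -1), -1), Mul(-7, 10)) = Add(Pow(-7, -1), -70) = Add(Rational(-1, 7), -70) = Rational(-491, 7)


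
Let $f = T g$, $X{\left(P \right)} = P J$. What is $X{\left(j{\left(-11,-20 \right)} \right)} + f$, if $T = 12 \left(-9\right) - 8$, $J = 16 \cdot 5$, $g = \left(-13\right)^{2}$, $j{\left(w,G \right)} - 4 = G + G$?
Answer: $-22484$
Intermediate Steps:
$j{\left(w,G \right)} = 4 + 2 G$ ($j{\left(w,G \right)} = 4 + \left(G + G\right) = 4 + 2 G$)
$g = 169$
$J = 80$
$T = -116$ ($T = -108 - 8 = -116$)
$X{\left(P \right)} = 80 P$ ($X{\left(P \right)} = P 80 = 80 P$)
$f = -19604$ ($f = \left(-116\right) 169 = -19604$)
$X{\left(j{\left(-11,-20 \right)} \right)} + f = 80 \left(4 + 2 \left(-20\right)\right) - 19604 = 80 \left(4 - 40\right) - 19604 = 80 \left(-36\right) - 19604 = -2880 - 19604 = -22484$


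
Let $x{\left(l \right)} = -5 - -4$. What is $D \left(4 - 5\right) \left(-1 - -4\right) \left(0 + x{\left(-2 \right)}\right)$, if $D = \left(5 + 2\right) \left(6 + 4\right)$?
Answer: $210$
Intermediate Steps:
$x{\left(l \right)} = -1$ ($x{\left(l \right)} = -5 + 4 = -1$)
$D = 70$ ($D = 7 \cdot 10 = 70$)
$D \left(4 - 5\right) \left(-1 - -4\right) \left(0 + x{\left(-2 \right)}\right) = 70 \left(4 - 5\right) \left(-1 - -4\right) \left(0 - 1\right) = 70 \left(-1\right) \left(-1 + 4\right) \left(-1\right) = - 70 \cdot 3 \left(-1\right) = \left(-70\right) \left(-3\right) = 210$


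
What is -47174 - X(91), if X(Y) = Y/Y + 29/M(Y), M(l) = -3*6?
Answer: -849121/18 ≈ -47173.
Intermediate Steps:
M(l) = -18
X(Y) = -11/18 (X(Y) = Y/Y + 29/(-18) = 1 + 29*(-1/18) = 1 - 29/18 = -11/18)
-47174 - X(91) = -47174 - 1*(-11/18) = -47174 + 11/18 = -849121/18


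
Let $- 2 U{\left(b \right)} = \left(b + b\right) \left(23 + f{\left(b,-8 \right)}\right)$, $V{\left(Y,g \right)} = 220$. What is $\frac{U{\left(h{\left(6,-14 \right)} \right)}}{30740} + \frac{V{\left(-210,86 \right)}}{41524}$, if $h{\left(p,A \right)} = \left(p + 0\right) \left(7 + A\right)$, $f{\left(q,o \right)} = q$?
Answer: $- \frac{3296669}{159555970} \approx -0.020662$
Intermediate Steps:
$h{\left(p,A \right)} = p \left(7 + A\right)$
$U{\left(b \right)} = - b \left(23 + b\right)$ ($U{\left(b \right)} = - \frac{\left(b + b\right) \left(23 + b\right)}{2} = - \frac{2 b \left(23 + b\right)}{2} = - b \left(23 + b\right)$)
$\frac{U{\left(h{\left(6,-14 \right)} \right)}}{30740} + \frac{V{\left(-210,86 \right)}}{41524} = \frac{\left(-1\right) 6 \left(7 - 14\right) \left(23 + 6 \left(7 - 14\right)\right)}{30740} + \frac{220}{41524} = - 6 \left(-7\right) \left(23 + 6 \left(-7\right)\right) \frac{1}{30740} + 220 \cdot \frac{1}{41524} = \left(-1\right) \left(-42\right) \left(23 - 42\right) \frac{1}{30740} + \frac{55}{10381} = \left(-1\right) \left(-42\right) \left(-19\right) \frac{1}{30740} + \frac{55}{10381} = \left(-798\right) \frac{1}{30740} + \frac{55}{10381} = - \frac{399}{15370} + \frac{55}{10381} = - \frac{3296669}{159555970}$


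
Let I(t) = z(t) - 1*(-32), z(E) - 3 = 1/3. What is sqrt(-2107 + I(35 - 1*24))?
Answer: I*sqrt(18645)/3 ≈ 45.516*I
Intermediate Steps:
z(E) = 10/3 (z(E) = 3 + 1/3 = 10/3)
I(t) = 106/3 (I(t) = 10/3 - 1*(-32) = 10/3 + 32 = 106/3)
sqrt(-2107 + I(35 - 1*24)) = sqrt(-2107 + 106/3) = sqrt(-6215/3) = I*sqrt(18645)/3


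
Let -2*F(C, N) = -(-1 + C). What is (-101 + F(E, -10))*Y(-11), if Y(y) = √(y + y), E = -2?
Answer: -205*I*√22/2 ≈ -480.77*I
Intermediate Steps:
F(C, N) = -½ + C/2 (F(C, N) = -(-1)*(-1 + C)/2 = -(1 - C)/2 = -½ + C/2)
Y(y) = √2*√y (Y(y) = √(2*y) = √2*√y)
(-101 + F(E, -10))*Y(-11) = (-101 + (-½ + (½)*(-2)))*(√2*√(-11)) = (-101 + (-½ - 1))*(√2*(I*√11)) = (-101 - 3/2)*(I*√22) = -205*I*√22/2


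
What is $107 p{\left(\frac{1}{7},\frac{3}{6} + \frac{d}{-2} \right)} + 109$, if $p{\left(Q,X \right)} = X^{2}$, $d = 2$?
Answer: $\frac{543}{4} \approx 135.75$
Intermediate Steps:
$107 p{\left(\frac{1}{7},\frac{3}{6} + \frac{d}{-2} \right)} + 109 = 107 \left(\frac{3}{6} + \frac{2}{-2}\right)^{2} + 109 = 107 \left(3 \cdot \frac{1}{6} + 2 \left(- \frac{1}{2}\right)\right)^{2} + 109 = 107 \left(\frac{1}{2} - 1\right)^{2} + 109 = 107 \left(- \frac{1}{2}\right)^{2} + 109 = 107 \cdot \frac{1}{4} + 109 = \frac{107}{4} + 109 = \frac{543}{4}$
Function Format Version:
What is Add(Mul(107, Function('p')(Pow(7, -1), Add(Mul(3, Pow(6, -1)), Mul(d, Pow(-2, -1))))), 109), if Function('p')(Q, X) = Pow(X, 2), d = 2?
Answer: Rational(543, 4) ≈ 135.75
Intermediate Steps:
Add(Mul(107, Function('p')(Pow(7, -1), Add(Mul(3, Pow(6, -1)), Mul(d, Pow(-2, -1))))), 109) = Add(Mul(107, Pow(Add(Mul(3, Pow(6, -1)), Mul(2, Pow(-2, -1))), 2)), 109) = Add(Mul(107, Pow(Add(Mul(3, Rational(1, 6)), Mul(2, Rational(-1, 2))), 2)), 109) = Add(Mul(107, Pow(Add(Rational(1, 2), -1), 2)), 109) = Add(Mul(107, Pow(Rational(-1, 2), 2)), 109) = Add(Mul(107, Rational(1, 4)), 109) = Add(Rational(107, 4), 109) = Rational(543, 4)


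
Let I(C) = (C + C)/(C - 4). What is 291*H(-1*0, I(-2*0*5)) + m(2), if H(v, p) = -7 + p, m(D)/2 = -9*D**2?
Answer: -2109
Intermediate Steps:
I(C) = 2*C/(-4 + C) (I(C) = (2*C)/(-4 + C) = 2*C/(-4 + C))
m(D) = -18*D**2 (m(D) = 2*(-9*D**2) = -18*D**2)
291*H(-1*0, I(-2*0*5)) + m(2) = 291*(-7 + 2*(-2*0*5)/(-4 - 2*0*5)) - 18*2**2 = 291*(-7 + 2*(0*5)/(-4 + 0*5)) - 18*4 = 291*(-7 + 2*0/(-4 + 0)) - 72 = 291*(-7 + 2*0/(-4)) - 72 = 291*(-7 + 2*0*(-1/4)) - 72 = 291*(-7 + 0) - 72 = 291*(-7) - 72 = -2037 - 72 = -2109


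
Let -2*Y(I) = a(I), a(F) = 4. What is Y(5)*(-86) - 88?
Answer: 84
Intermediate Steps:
Y(I) = -2 (Y(I) = -½*4 = -2)
Y(5)*(-86) - 88 = -2*(-86) - 88 = 172 - 88 = 84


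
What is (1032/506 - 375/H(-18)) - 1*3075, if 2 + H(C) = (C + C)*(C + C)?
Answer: -1006126821/327382 ≈ -3073.3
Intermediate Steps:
H(C) = -2 + 4*C² (H(C) = -2 + (C + C)*(C + C) = -2 + (2*C)*(2*C) = -2 + 4*C²)
(1032/506 - 375/H(-18)) - 1*3075 = (1032/506 - 375/(-2 + 4*(-18)²)) - 1*3075 = (1032*(1/506) - 375/(-2 + 4*324)) - 3075 = (516/253 - 375/(-2 + 1296)) - 3075 = (516/253 - 375/1294) - 3075 = 572829/327382 - 3075 = -1006126821/327382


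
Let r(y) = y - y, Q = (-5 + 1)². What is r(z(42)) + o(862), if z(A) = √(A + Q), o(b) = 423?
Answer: 423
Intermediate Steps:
Q = 16 (Q = (-4)² = 16)
z(A) = √(16 + A) (z(A) = √(A + 16) = √(16 + A))
r(y) = 0
r(z(42)) + o(862) = 0 + 423 = 423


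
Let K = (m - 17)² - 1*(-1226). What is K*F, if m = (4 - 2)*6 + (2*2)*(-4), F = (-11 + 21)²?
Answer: 166700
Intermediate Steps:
F = 100 (F = 10² = 100)
m = -4 (m = 2*6 + 4*(-4) = 12 - 16 = -4)
K = 1667 (K = (-4 - 17)² - 1*(-1226) = (-21)² + 1226 = 441 + 1226 = 1667)
K*F = 1667*100 = 166700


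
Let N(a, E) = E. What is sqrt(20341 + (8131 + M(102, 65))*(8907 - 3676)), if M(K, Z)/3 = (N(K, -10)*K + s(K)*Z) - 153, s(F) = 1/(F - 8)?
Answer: sqrt(213447404298)/94 ≈ 4914.9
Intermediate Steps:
s(F) = 1/(-8 + F)
M(K, Z) = -459 - 30*K + 3*Z/(-8 + K) (M(K, Z) = 3*((-10*K + Z/(-8 + K)) - 153) = 3*(-153 - 10*K + Z/(-8 + K)) = -459 - 30*K + 3*Z/(-8 + K))
sqrt(20341 + (8131 + M(102, 65))*(8907 - 3676)) = sqrt(20341 + (8131 + 3*(1224 + 65 - 73*102 - 10*102**2)/(-8 + 102))*(8907 - 3676)) = sqrt(20341 + (8131 + 3*(1224 + 65 - 7446 - 10*10404)/94)*5231) = sqrt(20341 + (8131 + 3*(1/94)*(1224 + 65 - 7446 - 104040))*5231) = sqrt(20341 + (8131 + 3*(1/94)*(-110197))*5231) = sqrt(20341 + (8131 - 330591/94)*5231) = sqrt(20341 + (433723/94)*5231) = sqrt(20341 + 2268805013/94) = sqrt(2270717067/94) = sqrt(213447404298)/94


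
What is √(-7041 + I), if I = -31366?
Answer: I*√38407 ≈ 195.98*I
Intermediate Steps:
√(-7041 + I) = √(-7041 - 31366) = √(-38407) = I*√38407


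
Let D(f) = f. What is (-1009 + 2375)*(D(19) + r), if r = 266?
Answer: 389310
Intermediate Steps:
(-1009 + 2375)*(D(19) + r) = (-1009 + 2375)*(19 + 266) = 1366*285 = 389310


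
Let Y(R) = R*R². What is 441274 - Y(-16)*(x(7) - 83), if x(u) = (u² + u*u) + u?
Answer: 531386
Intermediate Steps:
x(u) = u + 2*u² (x(u) = (u² + u²) + u = 2*u² + u = u + 2*u²)
Y(R) = R³
441274 - Y(-16)*(x(7) - 83) = 441274 - (-16)³*(7*(1 + 2*7) - 83) = 441274 - (-4096)*(7*(1 + 14) - 83) = 441274 - (-4096)*(7*15 - 83) = 441274 - (-4096)*(105 - 83) = 441274 - (-4096)*22 = 441274 - 1*(-90112) = 441274 + 90112 = 531386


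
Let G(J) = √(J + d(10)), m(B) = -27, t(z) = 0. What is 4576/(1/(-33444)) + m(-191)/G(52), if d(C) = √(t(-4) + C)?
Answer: -153039744 - 27/√(52 + √10) ≈ -1.5304e+8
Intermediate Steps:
d(C) = √C (d(C) = √(0 + C) = √C)
G(J) = √(J + √10)
4576/(1/(-33444)) + m(-191)/G(52) = 4576/(1/(-33444)) - 27/√(52 + √10) = 4576/(-1/33444) - 27/√(52 + √10) = 4576*(-33444) - 27/√(52 + √10) = -153039744 - 27/√(52 + √10)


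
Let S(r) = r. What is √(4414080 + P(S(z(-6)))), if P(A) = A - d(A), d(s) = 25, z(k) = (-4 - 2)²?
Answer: √4414091 ≈ 2101.0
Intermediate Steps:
z(k) = 36 (z(k) = (-6)² = 36)
P(A) = -25 + A (P(A) = A - 1*25 = A - 25 = -25 + A)
√(4414080 + P(S(z(-6)))) = √(4414080 + (-25 + 36)) = √(4414080 + 11) = √4414091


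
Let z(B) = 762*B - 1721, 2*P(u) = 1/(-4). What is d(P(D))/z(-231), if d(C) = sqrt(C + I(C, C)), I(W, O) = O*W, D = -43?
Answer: -I*sqrt(7)/1421944 ≈ -1.8607e-6*I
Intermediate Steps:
P(u) = -1/8 (P(u) = (1/2)/(-4) = (1/2)*(-1/4) = -1/8)
d(C) = sqrt(C + C**2) (d(C) = sqrt(C + C*C) = sqrt(C + C**2))
z(B) = -1721 + 762*B
d(P(D))/z(-231) = sqrt(-(1 - 1/8)/8)/(-1721 + 762*(-231)) = sqrt(-1/8*7/8)/(-1721 - 176022) = sqrt(-7/64)/(-177743) = (I*sqrt(7)/8)*(-1/177743) = -I*sqrt(7)/1421944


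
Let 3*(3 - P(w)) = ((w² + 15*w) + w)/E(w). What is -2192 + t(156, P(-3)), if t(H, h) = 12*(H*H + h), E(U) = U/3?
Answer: 289720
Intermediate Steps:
E(U) = U/3 (E(U) = U*(⅓) = U/3)
P(w) = 3 - (w² + 16*w)/w (P(w) = 3 - ((w² + 15*w) + w)/(3*(w/3)) = 3 - (w² + 16*w)*3/w/3 = 3 - (w² + 16*w)/w)
t(H, h) = 12*h + 12*H² (t(H, h) = 12*(H² + h) = 12*(h + H²) = 12*h + 12*H²)
-2192 + t(156, P(-3)) = -2192 + (12*(-13 - 1*(-3)) + 12*156²) = -2192 + (12*(-13 + 3) + 12*24336) = -2192 + (12*(-10) + 292032) = -2192 + (-120 + 292032) = -2192 + 291912 = 289720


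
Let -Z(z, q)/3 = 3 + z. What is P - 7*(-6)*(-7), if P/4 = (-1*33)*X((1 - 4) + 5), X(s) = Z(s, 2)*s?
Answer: 3666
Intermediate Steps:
Z(z, q) = -9 - 3*z (Z(z, q) = -3*(3 + z) = -9 - 3*z)
X(s) = s*(-9 - 3*s) (X(s) = (-9 - 3*s)*s = s*(-9 - 3*s))
P = 3960 (P = 4*((-1*33)*(-3*((1 - 4) + 5)*(3 + ((1 - 4) + 5)))) = 4*(-(-99)*(-3 + 5)*(3 + (-3 + 5))) = 4*(-(-99)*2*(3 + 2)) = 4*(-(-99)*2*5) = 4*(-33*(-30)) = 4*990 = 3960)
P - 7*(-6)*(-7) = 3960 - 7*(-6)*(-7) = 3960 + 42*(-7) = 3960 - 294 = 3666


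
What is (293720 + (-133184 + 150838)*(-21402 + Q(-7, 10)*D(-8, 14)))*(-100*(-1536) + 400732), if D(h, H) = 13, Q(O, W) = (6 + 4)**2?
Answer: -196558914232016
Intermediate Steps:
Q(O, W) = 100 (Q(O, W) = 10**2 = 100)
(293720 + (-133184 + 150838)*(-21402 + Q(-7, 10)*D(-8, 14)))*(-100*(-1536) + 400732) = (293720 + (-133184 + 150838)*(-21402 + 100*13))*(-100*(-1536) + 400732) = (293720 + 17654*(-21402 + 1300))*(153600 + 400732) = (293720 + 17654*(-20102))*554332 = (293720 - 354880708)*554332 = -354586988*554332 = -196558914232016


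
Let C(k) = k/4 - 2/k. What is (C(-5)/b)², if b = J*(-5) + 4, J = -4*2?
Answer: 289/774400 ≈ 0.00037319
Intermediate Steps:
C(k) = -2/k + k/4 (C(k) = k*(¼) - 2/k = k/4 - 2/k = -2/k + k/4)
J = -8
b = 44 (b = -8*(-5) + 4 = 40 + 4 = 44)
(C(-5)/b)² = ((-2/(-5) + (¼)*(-5))/44)² = ((-2*(-⅕) - 5/4)*(1/44))² = ((⅖ - 5/4)*(1/44))² = (-17/20*1/44)² = (-17/880)² = 289/774400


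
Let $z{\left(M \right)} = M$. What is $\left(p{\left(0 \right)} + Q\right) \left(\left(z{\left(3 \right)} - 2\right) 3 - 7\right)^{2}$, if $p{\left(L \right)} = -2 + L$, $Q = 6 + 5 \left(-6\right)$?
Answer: $-416$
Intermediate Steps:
$Q = -24$ ($Q = 6 - 30 = -24$)
$\left(p{\left(0 \right)} + Q\right) \left(\left(z{\left(3 \right)} - 2\right) 3 - 7\right)^{2} = \left(\left(-2 + 0\right) - 24\right) \left(\left(3 - 2\right) 3 - 7\right)^{2} = \left(-2 - 24\right) \left(1 \cdot 3 - 7\right)^{2} = - 26 \left(3 - 7\right)^{2} = - 26 \left(-4\right)^{2} = \left(-26\right) 16 = -416$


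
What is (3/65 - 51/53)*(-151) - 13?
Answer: 431771/3445 ≈ 125.33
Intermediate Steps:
(3/65 - 51/53)*(-151) - 13 = -3156/3445*(-151) - 13 = 476556/3445 - 13 = 431771/3445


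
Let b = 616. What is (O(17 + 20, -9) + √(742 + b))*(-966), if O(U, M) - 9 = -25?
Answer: 15456 - 966*√1358 ≈ -20142.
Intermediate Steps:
O(U, M) = -16 (O(U, M) = 9 - 25 = -16)
(O(17 + 20, -9) + √(742 + b))*(-966) = (-16 + √(742 + 616))*(-966) = (-16 + √1358)*(-966) = 15456 - 966*√1358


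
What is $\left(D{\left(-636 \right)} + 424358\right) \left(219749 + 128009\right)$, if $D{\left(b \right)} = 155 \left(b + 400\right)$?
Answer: $134852901724$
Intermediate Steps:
$D{\left(b \right)} = 62000 + 155 b$ ($D{\left(b \right)} = 155 \left(400 + b\right) = 62000 + 155 b$)
$\left(D{\left(-636 \right)} + 424358\right) \left(219749 + 128009\right) = \left(\left(62000 + 155 \left(-636\right)\right) + 424358\right) \left(219749 + 128009\right) = \left(\left(62000 - 98580\right) + 424358\right) 347758 = \left(-36580 + 424358\right) 347758 = 387778 \cdot 347758 = 134852901724$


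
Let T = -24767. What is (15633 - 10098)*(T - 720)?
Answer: -141070545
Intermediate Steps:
(15633 - 10098)*(T - 720) = (15633 - 10098)*(-24767 - 720) = 5535*(-25487) = -141070545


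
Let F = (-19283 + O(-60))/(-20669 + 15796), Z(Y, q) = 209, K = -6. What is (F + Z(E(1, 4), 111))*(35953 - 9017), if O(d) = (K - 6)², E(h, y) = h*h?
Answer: 27948685856/4873 ≈ 5.7354e+6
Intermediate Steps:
E(h, y) = h²
O(d) = 144 (O(d) = (-6 - 6)² = (-12)² = 144)
F = 19139/4873 (F = (-19283 + 144)/(-20669 + 15796) = -19139/(-4873) = -19139*(-1/4873) = 19139/4873 ≈ 3.9276)
(F + Z(E(1, 4), 111))*(35953 - 9017) = (19139/4873 + 209)*(35953 - 9017) = (1037596/4873)*26936 = 27948685856/4873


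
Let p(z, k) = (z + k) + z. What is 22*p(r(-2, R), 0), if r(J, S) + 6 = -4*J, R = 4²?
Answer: 88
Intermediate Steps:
R = 16
r(J, S) = -6 - 4*J
p(z, k) = k + 2*z (p(z, k) = (k + z) + z = k + 2*z)
22*p(r(-2, R), 0) = 22*(0 + 2*(-6 - 4*(-2))) = 22*(0 + 2*(-6 + 8)) = 22*(0 + 2*2) = 22*(0 + 4) = 22*4 = 88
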